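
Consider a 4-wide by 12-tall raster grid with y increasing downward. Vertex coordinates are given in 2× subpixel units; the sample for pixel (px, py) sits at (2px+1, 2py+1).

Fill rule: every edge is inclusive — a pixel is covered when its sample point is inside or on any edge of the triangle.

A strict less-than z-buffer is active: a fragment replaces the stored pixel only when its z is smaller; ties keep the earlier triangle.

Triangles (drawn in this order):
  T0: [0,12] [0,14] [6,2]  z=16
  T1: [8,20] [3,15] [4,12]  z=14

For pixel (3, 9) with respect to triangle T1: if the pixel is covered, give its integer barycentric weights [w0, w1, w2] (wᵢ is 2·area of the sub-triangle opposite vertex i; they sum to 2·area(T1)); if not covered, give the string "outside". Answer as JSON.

T0:
  2·area = 12  (B↔C swapped to make it positive)
  edge (0, 12)→(6, 2): d=(6,-10) inclusive
  edge (6, 2)→(0, 14): d=(-6,12) inclusive
  edge (0, 14)→(0, 12): d=(0,-2) inclusive
    (1,3)@(3, 7): e=[0,6,6] → █  [on edge]
    (2,3)@(5, 7): e=[20,-18,10] → ·
    (1,4)@(3, 9): e=[12,-6,6] → ·
    (0,5)@(1, 11): e=[4,6,2] → █
    (1,5)@(3, 11): e=[24,-18,6] → ·
    (0,6)@(1, 13): e=[16,-6,2] → ·
  covered (2 px):
    · · · ·
    · · · ·
    · · · ·
    · █ · ·
    · · · ·
    █ · · ·
    · · · ·
    · · · ·
    · · · ·
    · · · ·
    · · · ·
    · · · ·
T1:
  2·area = 20
  edge (8, 20)→(3, 15): d=(-5,-5) inclusive
  edge (3, 15)→(4, 12): d=(1,-3) inclusive
  edge (4, 12)→(8, 20): d=(4,8) inclusive
    (3,1)@(7, 3): e=[80,0,-60] → ·  [on edge]
    (2,4)@(5, 9): e=[40,0,-20] → ·  [on edge]
    (0,6)@(1, 13): e=[0,-8,28] → ·  [on edge]
    (1,7)@(3, 15): e=[0,0,20] → █  [on edge]
    (2,7)@(5, 15): e=[10,6,4] → █
    (3,7)@(7, 15): e=[20,12,-12] → ·
    (1,8)@(3, 17): e=[-10,2,28] → ·
    (2,8)@(5, 17): e=[0,8,12] → █  [on edge]
    (3,8)@(7, 17): e=[10,14,-4] → ·
    (2,9)@(5, 19): e=[-10,10,20] → ·
    (3,9)@(7, 19): e=[0,16,4] → █  [on edge]
    (0,10)@(1, 21): e=[-40,0,60] → ·  [on edge]
  covered (4 px):
    · · · ·
    · · · ·
    · · · ·
    · · · ·
    · · · ·
    · · · ·
    · · · ·
    · █ █ ·
    · · █ ·
    · · · █
    · · · ·
    · · · ·

Answer: [16,4,0]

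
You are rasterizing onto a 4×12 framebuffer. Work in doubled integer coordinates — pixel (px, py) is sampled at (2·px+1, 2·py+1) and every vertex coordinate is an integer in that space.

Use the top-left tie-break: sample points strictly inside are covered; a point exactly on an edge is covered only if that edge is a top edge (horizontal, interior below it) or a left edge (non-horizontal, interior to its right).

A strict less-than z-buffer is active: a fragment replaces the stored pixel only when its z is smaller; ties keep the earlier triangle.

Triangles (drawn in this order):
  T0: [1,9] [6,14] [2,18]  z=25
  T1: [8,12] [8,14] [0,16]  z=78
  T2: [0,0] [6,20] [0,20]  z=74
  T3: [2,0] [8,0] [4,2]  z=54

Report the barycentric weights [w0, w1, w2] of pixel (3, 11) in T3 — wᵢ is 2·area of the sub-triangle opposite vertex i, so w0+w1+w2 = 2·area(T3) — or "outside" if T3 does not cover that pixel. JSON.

T0:
  2·area = 40
  edge (1, 9)→(6, 14): d=(5,5) right/bottom  bias=-1
  edge (6, 14)→(2, 18): d=(-4,4) right/bottom  bias=-1
  edge (2, 18)→(1, 9): d=(-1,-9) top-left  bias=+0
    (0,4)@(1, 9): e=[0,40,0] → .  [on edge]
    (1,5)@(3, 11): e=[0,24,16] → .  [on edge]
    (1,6)@(3, 13): e=[10,16,14] → X
    (2,6)@(5, 13): e=[0,8,32] → .  [on edge]
    (3,6)@(7, 13): e=[-10,0,50] → .  [on edge]
    (1,7)@(3, 15): e=[20,8,12] → X
    (2,7)@(5, 15): e=[10,0,30] → .  [on edge]
    (3,7)@(7, 15): e=[0,-8,48] → .  [on edge]
    (1,8)@(3, 17): e=[30,0,10] → .  [on edge]
    (0,9)@(1, 19): e=[50,0,-10] → .  [on edge]
  covered (2 px):
    . . . .
    . . . .
    . . . .
    . . . .
    . . . .
    . . . .
    . X . .
    . X . .
    . . . .
    . . . .
    . . . .
    . . . .
T1:
  2·area = 16
  edge (8, 12)→(8, 14): d=(0,2) right/bottom  bias=-1
  edge (8, 14)→(0, 16): d=(-8,2) right/bottom  bias=-1
  edge (0, 16)→(8, 12): d=(8,-4) top-left  bias=+0
    (3,6)@(7, 13): e=[2,10,4] → X
    (1,7)@(3, 15): e=[10,2,4] → X
    (2,7)@(5, 15): e=[6,-2,12] → .
    (3,7)@(7, 15): e=[2,-6,20] → .
    (1,8)@(3, 17): e=[10,-14,20] → .
  covered (2 px):
    . . . .
    . . . .
    . . . .
    . . . .
    . . . .
    . . . .
    . . . X
    . X . .
    . . . .
    . . . .
    . . . .
    . . . .
T2:
  2·area = 120
  edge (0, 0)→(6, 20): d=(6,20) right/bottom  bias=-1
  edge (6, 20)→(0, 20): d=(-6,0) right/bottom  bias=-1
  edge (0, 20)→(0, 0): d=(0,-20) top-left  bias=+0
    (0,2)@(1, 5): e=[10,90,20] → X
    (1,2)@(3, 5): e=[-30,90,60] → .
    (0,3)@(1, 7): e=[22,78,20] → X
    (1,3)@(3, 7): e=[-18,78,60] → .
    (0,4)@(1, 9): e=[34,66,20] → X
    (1,4)@(3, 9): e=[-6,66,60] → .
    (0,5)@(1, 11): e=[46,54,20] → X
    (1,5)@(3, 11): e=[6,54,60] → X
    (2,5)@(5, 11): e=[-34,54,100] → .
    (0,6)@(1, 13): e=[58,42,20] → X
    (2,6)@(5, 13): e=[-22,42,100] → .
    (0,7)@(1, 15): e=[70,30,20] → X
  covered (15 px):
    . . . .
    . . . .
    X . . .
    X . . .
    X . . .
    X X . .
    X X . .
    X X . .
    X X X .
    X X X .
    . . . .
    . . . .
T3:
  2·area = 12
  edge (2, 0)→(8, 0): d=(6,0) top-left  bias=+0
  edge (8, 0)→(4, 2): d=(-4,2) right/bottom  bias=-1
  edge (4, 2)→(2, 0): d=(-2,-2) top-left  bias=+0
    (1,0)@(3, 1): e=[6,6,0] → X  [on edge]
    (2,0)@(5, 1): e=[6,2,4] → X
    (3,0)@(7, 1): e=[6,-2,8] → .
    (1,1)@(3, 3): e=[18,-2,-4] → .
    (2,1)@(5, 3): e=[18,-6,0] → .  [on edge]
    (3,2)@(7, 5): e=[30,-18,0] → .  [on edge]
  covered (2 px):
    . X X .
    . . . .
    . . . .
    . . . .
    . . . .
    . . . .
    . . . .
    . . . .
    . . . .
    . . . .
    . . . .
    . . . .

Final: "outside"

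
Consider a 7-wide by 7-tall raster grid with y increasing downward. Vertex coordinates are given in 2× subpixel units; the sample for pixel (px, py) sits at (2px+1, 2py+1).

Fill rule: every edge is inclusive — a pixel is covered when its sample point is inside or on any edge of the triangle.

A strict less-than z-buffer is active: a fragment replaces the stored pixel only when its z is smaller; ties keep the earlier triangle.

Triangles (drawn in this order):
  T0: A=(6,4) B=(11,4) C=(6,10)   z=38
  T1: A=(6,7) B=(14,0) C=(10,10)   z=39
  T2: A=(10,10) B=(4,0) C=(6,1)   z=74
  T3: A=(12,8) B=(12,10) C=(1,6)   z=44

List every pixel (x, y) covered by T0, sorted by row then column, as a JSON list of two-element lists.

T0:
  2·area = 30
  edge (6, 4)→(11, 4): d=(5,0) inclusive
  edge (11, 4)→(6, 10): d=(-5,6) inclusive
  edge (6, 10)→(6, 4): d=(0,-6) inclusive
    (3,2)@(7, 5): e=[5,19,6] → █
    (4,2)@(9, 5): e=[5,7,18] → █
    (5,2)@(11, 5): e=[5,-5,30] → ·
    (3,3)@(7, 7): e=[15,9,6] → █
    (4,3)@(9, 7): e=[15,-3,18] → ·
    (3,4)@(7, 9): e=[25,-1,6] → ·
  covered (3 px):
    · · · · · · ·
    · · · · · · ·
    · · · █ █ · ·
    · · · █ · · ·
    · · · · · · ·
    · · · · · · ·
    · · · · · · ·
T1:
  2·area = 52
  edge (6, 7)→(14, 0): d=(8,-7) inclusive
  edge (14, 0)→(10, 10): d=(-4,10) inclusive
  edge (10, 10)→(6, 7): d=(-4,-3) inclusive
    (6,0)@(13, 1): e=[1,6,45] → █
    (5,1)@(11, 3): e=[3,18,31] → █
    (6,1)@(13, 3): e=[17,-2,37] → ·
    (4,2)@(9, 5): e=[5,30,17] → █
    (6,2)@(13, 5): e=[33,-10,29] → ·
    (3,3)@(7, 7): e=[7,42,3] → █
    (6,3)@(13, 7): e=[49,-18,21] → ·
    (3,4)@(7, 9): e=[23,34,-5] → ·
    (4,4)@(9, 9): e=[37,14,1] → █
    (5,4)@(11, 9): e=[51,-6,7] → ·
    (4,5)@(9, 11): e=[53,6,-7] → ·
  covered (8 px):
    · · · · · · █
    · · · · · █ ·
    · · · · █ █ ·
    · · · █ █ █ ·
    · · · · █ · ·
    · · · · · · ·
    · · · · · · ·
T2:
  2·area = 14
  edge (10, 10)→(4, 0): d=(-6,-10) inclusive
  edge (4, 0)→(6, 1): d=(2,1) inclusive
  edge (6, 1)→(10, 10): d=(4,9) inclusive
    (2,0)@(5, 1): e=[4,1,9] → █
    (3,0)@(7, 1): e=[24,-1,-9] → ·
    (2,1)@(5, 3): e=[-8,5,17] → ·
    (3,2)@(7, 5): e=[0,7,7] → █  [on edge]
    (4,2)@(9, 5): e=[20,5,-11] → ·
    (3,3)@(7, 7): e=[-12,11,15] → ·
  covered (2 px):
    · · █ · · · ·
    · · · · · · ·
    · · · █ · · ·
    · · · · · · ·
    · · · · · · ·
    · · · · · · ·
    · · · · · · ·
T3:
  2·area = 22
  edge (12, 8)→(12, 10): d=(0,2) inclusive
  edge (12, 10)→(1, 6): d=(-11,-4) inclusive
  edge (1, 6)→(12, 8): d=(11,2) inclusive
    (2,3)@(5, 7): e=[14,5,3] → █
    (3,3)@(7, 7): e=[10,13,-1] → ·
    (2,4)@(5, 9): e=[14,-17,25] → ·
    (5,4)@(11, 9): e=[2,7,13] → █
    (6,4)@(13, 9): e=[-2,15,9] → ·
    (5,5)@(11, 11): e=[2,-15,35] → ·
  covered (2 px):
    · · · · · · ·
    · · · · · · ·
    · · · · · · ·
    · · █ · · · ·
    · · · · · █ ·
    · · · · · · ·
    · · · · · · ·

Answer: [[3,2],[4,2],[3,3]]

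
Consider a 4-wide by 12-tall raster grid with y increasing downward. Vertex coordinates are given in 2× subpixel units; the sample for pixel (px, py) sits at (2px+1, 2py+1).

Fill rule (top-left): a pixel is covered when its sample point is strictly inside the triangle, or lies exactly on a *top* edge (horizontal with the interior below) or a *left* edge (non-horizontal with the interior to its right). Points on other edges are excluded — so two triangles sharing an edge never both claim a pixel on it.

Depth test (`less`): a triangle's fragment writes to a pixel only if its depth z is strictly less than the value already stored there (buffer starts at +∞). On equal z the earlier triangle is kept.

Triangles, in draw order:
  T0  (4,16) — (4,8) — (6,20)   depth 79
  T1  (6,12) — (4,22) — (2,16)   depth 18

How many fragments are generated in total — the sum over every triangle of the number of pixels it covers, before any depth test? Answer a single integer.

T0:
  2·area = 16
  edge (4, 16)→(4, 8): d=(0,-8) top-left  bias=+0
  edge (4, 8)→(6, 20): d=(2,12) right/bottom  bias=-1
  edge (6, 20)→(4, 16): d=(-2,-4) top-left  bias=+0
    (2,7)@(5, 15): e=[8,2,6] → X
    (3,7)@(7, 15): e=[24,-22,14] → .
    (2,8)@(5, 17): e=[8,6,2] → X
    (3,8)@(7, 17): e=[24,-18,10] → .
    (2,9)@(5, 19): e=[8,10,-2] → .
  covered (2 px):
    . . . .
    . . . .
    . . . .
    . . . .
    . . . .
    . . . .
    . . . .
    . . X .
    . . X .
    . . . .
    . . . .
    . . . .
T1:
  2·area = 32
  edge (6, 12)→(4, 22): d=(-2,10) right/bottom  bias=-1
  edge (4, 22)→(2, 16): d=(-2,-6) top-left  bias=+0
  edge (2, 16)→(6, 12): d=(4,-4) top-left  bias=+0
    (3,3)@(7, 7): e=[0,48,-16] → .  [on edge]
    (3,5)@(7, 11): e=[-8,40,0] → .  [on edge]
    (0,6)@(1, 13): e=[48,0,-16] → .  [on edge]
    (2,6)@(5, 13): e=[8,24,0] → X  [on edge]
    (3,6)@(7, 13): e=[-12,36,8] → .
    (1,7)@(3, 15): e=[24,8,0] → X  [on edge]
    (3,7)@(7, 15): e=[-16,32,16] → .
    (0,8)@(1, 17): e=[40,-8,0] → .  [on edge]
    (1,8)@(3, 17): e=[20,4,8] → X
    (2,8)@(5, 17): e=[0,16,16] → .  [on edge]
    (1,9)@(3, 19): e=[16,0,16] → X  [on edge]
    (2,9)@(5, 19): e=[-4,12,24] → .
  covered (5 px):
    . . . .
    . . . .
    . . . .
    . . . .
    . . . .
    . . . .
    . . X .
    . X X .
    . X . .
    . X . .
    . . . .
    . . . .

Result: 7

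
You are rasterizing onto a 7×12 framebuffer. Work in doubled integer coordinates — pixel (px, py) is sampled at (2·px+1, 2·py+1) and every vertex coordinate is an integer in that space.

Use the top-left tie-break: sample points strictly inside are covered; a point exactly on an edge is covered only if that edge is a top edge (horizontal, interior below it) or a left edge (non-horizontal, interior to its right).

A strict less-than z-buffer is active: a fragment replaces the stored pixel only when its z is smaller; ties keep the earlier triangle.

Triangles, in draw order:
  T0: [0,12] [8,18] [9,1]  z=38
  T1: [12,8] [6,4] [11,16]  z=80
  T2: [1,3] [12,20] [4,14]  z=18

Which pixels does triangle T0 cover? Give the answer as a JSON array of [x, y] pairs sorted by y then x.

T0:
  2·area = 142  (B↔C swapped to make it positive)
  edge (0, 12)→(9, 1): d=(9,-11) top-left  bias=+0
  edge (9, 1)→(8, 18): d=(-1,17) right/bottom  bias=-1
  edge (8, 18)→(0, 12): d=(-8,-6) top-left  bias=+0
    (4,0)@(9, 1): e=[0,0,142] → ·  [on edge]
    (3,2)@(7, 5): e=[14,30,98] → █
    (4,2)@(9, 5): e=[36,-4,110] → ·
    (2,3)@(5, 7): e=[10,62,70] → █
    (4,3)@(9, 7): e=[54,-6,94] → ·
    (1,4)@(3, 9): e=[6,94,42] → █
    (4,4)@(9, 9): e=[72,-8,78] → ·
    (0,5)@(1, 11): e=[2,126,14] → █
    (4,5)@(9, 11): e=[90,-10,62] → ·
    (0,6)@(1, 13): e=[20,124,-2] → ·
    (1,6)@(3, 13): e=[42,90,10] → █
    (4,6)@(9, 13): e=[108,-12,46] → ·
  covered (16 px):
    · · · · · · ·
    · · · · · · ·
    · · · █ · · ·
    · · █ █ · · ·
    · █ █ █ · · ·
    █ █ █ █ · · ·
    · █ █ █ · · ·
    · · █ █ · · ·
    · · · █ · · ·
    · · · · · · ·
    · · · · · · ·
    · · · · · · ·
T1:
  2·area = 52  (B↔C swapped to make it positive)
  edge (12, 8)→(11, 16): d=(-1,8) right/bottom  bias=-1
  edge (11, 16)→(6, 4): d=(-5,-12) top-left  bias=+0
  edge (6, 4)→(12, 8): d=(6,4) right/bottom  bias=-1
    (3,2)@(7, 5): e=[43,7,2] → █
    (4,2)@(9, 5): e=[27,31,-6] → ·
    (3,3)@(7, 7): e=[41,-3,14] → ·
    (4,3)@(9, 7): e=[25,21,6] → █
    (5,3)@(11, 7): e=[9,45,-2] → ·
    (4,4)@(9, 9): e=[23,11,18] → █
    (5,4)@(11, 9): e=[7,35,10] → █
    (6,4)@(13, 9): e=[-9,59,2] → ·
    (4,5)@(9, 11): e=[21,1,30] → █
    (6,5)@(13, 11): e=[-11,49,14] → ·
    (4,6)@(9, 13): e=[19,-9,42] → ·
    (5,6)@(11, 13): e=[3,15,34] → █
  covered (8 px):
    · · · · · · ·
    · · · · · · ·
    · · · █ · · ·
    · · · · █ · ·
    · · · · █ █ ·
    · · · · █ █ ·
    · · · · · █ ·
    · · · · · █ ·
    · · · · · · ·
    · · · · · · ·
    · · · · · · ·
    · · · · · · ·
T2:
  2·area = 70
  edge (1, 3)→(12, 20): d=(11,17) right/bottom  bias=-1
  edge (12, 20)→(4, 14): d=(-8,-6) top-left  bias=+0
  edge (4, 14)→(1, 3): d=(-3,-11) top-left  bias=+0
    (0,1)@(1, 3): e=[0,70,0] → ·  [on edge]
    (1,3)@(3, 7): e=[10,50,10] → █
    (2,3)@(5, 7): e=[-24,62,32] → ·
    (1,4)@(3, 9): e=[32,34,4] → █
    (2,4)@(5, 9): e=[-2,46,26] → ·
    (1,5)@(3, 11): e=[54,18,-2] → ·
    (2,5)@(5, 11): e=[20,30,20] → █
    (3,5)@(7, 11): e=[-14,42,42] → ·
    (2,6)@(5, 13): e=[42,14,14] → █
    (3,6)@(7, 13): e=[8,26,36] → █
    (4,6)@(9, 13): e=[-26,38,58] → ·
    (2,7)@(5, 15): e=[64,-2,8] → ·
  covered (8 px):
    · · · · · · ·
    · · · · · · ·
    · · · · · · ·
    · █ · · · · ·
    · █ · · · · ·
    · · █ · · · ·
    · · █ █ · · ·
    · · · █ · · ·
    · · · · █ · ·
    · · · · · █ ·
    · · · · · · ·
    · · · · · · ·

Answer: [[3,2],[2,3],[3,3],[1,4],[2,4],[3,4],[0,5],[1,5],[2,5],[3,5],[1,6],[2,6],[3,6],[2,7],[3,7],[3,8]]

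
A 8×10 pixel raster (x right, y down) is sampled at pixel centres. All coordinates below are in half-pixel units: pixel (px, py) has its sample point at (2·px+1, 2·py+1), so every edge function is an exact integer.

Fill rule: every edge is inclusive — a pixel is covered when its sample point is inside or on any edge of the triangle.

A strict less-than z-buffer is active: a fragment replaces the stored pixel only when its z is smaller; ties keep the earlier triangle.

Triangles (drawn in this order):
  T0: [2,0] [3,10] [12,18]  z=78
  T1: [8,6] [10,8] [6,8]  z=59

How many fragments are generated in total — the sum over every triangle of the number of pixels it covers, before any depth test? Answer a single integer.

T0:
  2·area = 82  (B↔C swapped to make it positive)
  edge (2, 0)→(12, 18): d=(10,18) inclusive
  edge (12, 18)→(3, 10): d=(-9,-8) inclusive
  edge (3, 10)→(2, 0): d=(-1,-10) inclusive
    (1,1)@(3, 3): e=[12,63,7] → X
    (2,1)@(5, 3): e=[-24,79,27] → .
    (1,2)@(3, 5): e=[32,45,5] → X
    (2,2)@(5, 5): e=[-4,61,25] → .
    (1,3)@(3, 7): e=[52,27,3] → X
    (2,3)@(5, 7): e=[16,43,23] → X
    (3,3)@(7, 7): e=[-20,59,43] → .
    (1,4)@(3, 9): e=[72,9,1] → X
    (3,4)@(7, 9): e=[0,41,41] → X  [on edge]
    (4,4)@(9, 9): e=[-36,57,61] → .
    (1,5)@(3, 11): e=[92,-9,-1] → .
    (2,5)@(5, 11): e=[56,7,19] → X
  covered (13 px):
    . . . . . . . .
    . X . . . . . .
    . X . . . . . .
    . X X . . . . .
    . X X X . . . .
    . . X X . . . .
    . . . X X . . .
    . . . . X . . .
    . . . . . X . .
    . . . . . . . .
T1:
  2·area = 8
  edge (8, 6)→(10, 8): d=(2,2) inclusive
  edge (10, 8)→(6, 8): d=(-4,0) inclusive
  edge (6, 8)→(8, 6): d=(2,-2) inclusive
    (1,0)@(3, 1): e=[0,28,-20] → .  [on edge]
    (6,0)@(13, 1): e=[-20,28,0] → .  [on edge]
    (2,1)@(5, 3): e=[0,20,-12] → .  [on edge]
    (5,1)@(11, 3): e=[-12,20,0] → .  [on edge]
    (3,2)@(7, 5): e=[0,12,-4] → .  [on edge]
    (4,2)@(9, 5): e=[-4,12,0] → .  [on edge]
    (3,3)@(7, 7): e=[4,4,0] → X  [on edge]
    (4,3)@(9, 7): e=[0,4,4] → X  [on edge]
    (5,3)@(11, 7): e=[-4,4,8] → .
    (2,4)@(5, 9): e=[12,-4,0] → .  [on edge]
    (3,4)@(7, 9): e=[8,-4,4] → .
    (4,4)@(9, 9): e=[4,-4,8] → .
    (5,4)@(11, 9): e=[0,-4,12] → .  [on edge]
    (1,5)@(3, 11): e=[20,-12,0] → .  [on edge]
    (6,5)@(13, 11): e=[0,-12,20] → .  [on edge]
    (0,6)@(1, 13): e=[28,-20,0] → .  [on edge]
    (7,6)@(15, 13): e=[0,-20,28] → .  [on edge]
  covered (2 px):
    . . . . . . . .
    . . . . . . . .
    . . . . . . . .
    . . . X X . . .
    . . . . . . . .
    . . . . . . . .
    . . . . . . . .
    . . . . . . . .
    . . . . . . . .
    . . . . . . . .

Result: 15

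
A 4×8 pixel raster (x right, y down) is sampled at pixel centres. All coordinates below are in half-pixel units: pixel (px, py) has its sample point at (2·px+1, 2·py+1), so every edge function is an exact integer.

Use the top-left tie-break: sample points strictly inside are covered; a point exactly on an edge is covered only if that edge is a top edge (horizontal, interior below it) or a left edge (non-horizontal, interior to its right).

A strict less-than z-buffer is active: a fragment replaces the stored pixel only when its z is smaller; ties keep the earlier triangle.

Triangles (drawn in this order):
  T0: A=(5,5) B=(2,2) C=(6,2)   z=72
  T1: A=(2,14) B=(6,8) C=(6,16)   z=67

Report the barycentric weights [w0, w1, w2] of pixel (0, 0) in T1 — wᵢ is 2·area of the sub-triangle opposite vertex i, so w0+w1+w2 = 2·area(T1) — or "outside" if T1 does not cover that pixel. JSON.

T0:
  2·area = 12
  edge (5, 5)→(2, 2): d=(-3,-3) top-left  bias=+0
  edge (2, 2)→(6, 2): d=(4,0) top-left  bias=+0
  edge (6, 2)→(5, 5): d=(-1,3) right/bottom  bias=-1
    (0,0)@(1, 1): e=[0,-4,16] → .  [on edge]
    (1,1)@(3, 3): e=[0,4,8] → X  [on edge]
    (2,1)@(5, 3): e=[6,4,2] → X
    (3,1)@(7, 3): e=[12,4,-4] → .
    (1,2)@(3, 5): e=[-6,12,6] → .
    (2,2)@(5, 5): e=[0,12,0] → .  [on edge]
    (3,3)@(7, 7): e=[0,20,-8] → .  [on edge]
    (1,5)@(3, 11): e=[-24,36,0] → .  [on edge]
  covered (2 px):
    . . . .
    . X X .
    . . . .
    . . . .
    . . . .
    . . . .
    . . . .
    . . . .
T1:
  2·area = 32
  edge (2, 14)→(6, 8): d=(4,-6) top-left  bias=+0
  edge (6, 8)→(6, 16): d=(0,8) right/bottom  bias=-1
  edge (6, 16)→(2, 14): d=(-4,-2) top-left  bias=+0
    (2,5)@(5, 11): e=[6,8,18] → X
    (3,5)@(7, 11): e=[18,-8,22] → .
    (1,6)@(3, 13): e=[2,24,6] → X
    (3,6)@(7, 13): e=[26,-8,14] → .
    (1,7)@(3, 15): e=[10,24,-2] → .
    (2,7)@(5, 15): e=[22,8,2] → X
    (3,7)@(7, 15): e=[34,-8,6] → .
  covered (4 px):
    . . . .
    . . . .
    . . . .
    . . . .
    . . . .
    . . X .
    . X X .
    . . X .

Answer: "outside"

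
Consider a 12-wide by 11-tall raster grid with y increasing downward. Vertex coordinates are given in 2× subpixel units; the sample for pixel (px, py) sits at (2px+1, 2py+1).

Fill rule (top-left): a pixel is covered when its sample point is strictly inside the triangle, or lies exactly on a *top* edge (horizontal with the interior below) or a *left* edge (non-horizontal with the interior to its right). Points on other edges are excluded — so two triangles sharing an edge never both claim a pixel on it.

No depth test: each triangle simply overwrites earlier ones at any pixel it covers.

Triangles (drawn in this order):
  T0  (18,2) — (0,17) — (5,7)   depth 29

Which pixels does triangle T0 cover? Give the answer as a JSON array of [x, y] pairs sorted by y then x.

T0:
  2·area = 105
  edge (18, 2)→(0, 17): d=(-18,15) right/bottom  bias=-1
  edge (0, 17)→(5, 7): d=(5,-10) top-left  bias=+0
  edge (5, 7)→(18, 2): d=(13,-5) top-left  bias=+0
    (3,1)@(7, 3): e=[147,0,-42] → .  [on edge]
    (5,2)@(11, 5): e=[51,50,4] → X
    (6,2)@(13, 5): e=[21,70,14] → X
    (7,2)@(15, 5): e=[-9,90,24] → .
    (2,3)@(5, 7): e=[105,0,0] → X  [on edge]
    (3,3)@(7, 7): e=[75,20,10] → X
    (4,3)@(9, 7): e=[45,40,20] → X
    (6,3)@(13, 7): e=[-15,80,40] → .
    (2,4)@(5, 9): e=[69,10,26] → X
    (5,4)@(11, 9): e=[-21,70,56] → .
    (1,5)@(3, 11): e=[63,0,42] → X  [on edge]
    (4,5)@(9, 11): e=[-27,60,72] → .
    (0,7)@(1, 15): e=[21,0,84] → X  [on edge]
  covered (14 px):
    . . . . . . . . . . . .
    . . . . . . . . . . . .
    . . . . . X X . . . . .
    . . X X X X . . . . . .
    . . X X X . . . . . . .
    . X X X . . . . . . . .
    . X . . . . . . . . . .
    X . . . . . . . . . . .
    . . . . . . . . . . . .
    . . . . . . . . . . . .
    . . . . . . . . . . . .

Result: [[5,2],[6,2],[2,3],[3,3],[4,3],[5,3],[2,4],[3,4],[4,4],[1,5],[2,5],[3,5],[1,6],[0,7]]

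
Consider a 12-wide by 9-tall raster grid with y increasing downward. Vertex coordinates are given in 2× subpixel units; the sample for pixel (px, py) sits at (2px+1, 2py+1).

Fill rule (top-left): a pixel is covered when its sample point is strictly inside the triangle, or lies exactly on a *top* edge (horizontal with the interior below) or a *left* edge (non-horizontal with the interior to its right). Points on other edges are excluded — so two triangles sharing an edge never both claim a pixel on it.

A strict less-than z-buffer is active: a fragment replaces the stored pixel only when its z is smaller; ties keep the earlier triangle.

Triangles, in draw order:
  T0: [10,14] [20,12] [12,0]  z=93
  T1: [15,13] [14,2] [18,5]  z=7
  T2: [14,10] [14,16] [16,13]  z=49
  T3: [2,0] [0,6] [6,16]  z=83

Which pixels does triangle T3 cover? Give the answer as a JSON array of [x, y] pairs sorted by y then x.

T0:
  2·area = 136  (B↔C swapped to make it positive)
  edge (10, 14)→(12, 0): d=(2,-14) top-left  bias=+0
  edge (12, 0)→(20, 12): d=(8,12) right/bottom  bias=-1
  edge (20, 12)→(10, 14): d=(-10,2) right/bottom  bias=-1
    (6,1)@(13, 3): e=[20,12,104] → █
    (7,1)@(15, 3): e=[48,-12,100] → ·
    (6,2)@(13, 5): e=[24,28,84] → █
    (7,2)@(15, 5): e=[52,4,80] → █
    (8,2)@(17, 5): e=[80,-20,76] → ·
    (5,3)@(11, 7): e=[0,68,68] → █  [on edge]
    (8,3)@(17, 7): e=[84,-4,56] → ·
    (5,4)@(11, 9): e=[4,84,48] → █
    (8,4)@(17, 9): e=[88,12,36] → █
    (9,4)@(19, 9): e=[116,-12,32] → ·
    (5,5)@(11, 11): e=[8,100,28] → █
    (9,5)@(19, 11): e=[120,4,12] → █
    (7,6)@(15, 13): e=[68,68,0] → ·  [on edge]
    (2,7)@(5, 15): e=[-68,204,0] → ·  [on edge]
  covered (17 px):
    · · · · · · · · · · · ·
    · · · · · · █ · · · · ·
    · · · · · · █ █ · · · ·
    · · · · · █ █ █ · · · ·
    · · · · · █ █ █ █ · · ·
    · · · · · █ █ █ █ █ · ·
    · · · · · █ █ · · · · ·
    · · · · · · · · · · · ·
    · · · · · · · · · · · ·
T1:
  2·area = 41
  edge (15, 13)→(14, 2): d=(-1,-11) top-left  bias=+0
  edge (14, 2)→(18, 5): d=(4,3) right/bottom  bias=-1
  edge (18, 5)→(15, 13): d=(-3,8) right/bottom  bias=-1
    (7,1)@(15, 3): e=[10,1,30] → █
    (8,1)@(17, 3): e=[32,-5,14] → ·
    (7,2)@(15, 5): e=[8,9,24] → █
    (8,2)@(17, 5): e=[30,3,8] → █
    (9,2)@(19, 5): e=[52,-3,-8] → ·
    (7,3)@(15, 7): e=[6,17,18] → █
    (9,3)@(19, 7): e=[50,5,-14] → ·
    (7,4)@(15, 9): e=[4,25,12] → █
    (8,4)@(17, 9): e=[26,19,-4] → ·
    (7,5)@(15, 11): e=[2,33,6] → █
    (8,5)@(17, 11): e=[24,27,-10] → ·
    (7,6)@(15, 13): e=[0,41,0] → ·  [on edge]
  covered (7 px):
    · · · · · · · · · · · ·
    · · · · · · · █ · · · ·
    · · · · · · · █ █ · · ·
    · · · · · · · █ █ · · ·
    · · · · · · · █ · · · ·
    · · · · · · · █ · · · ·
    · · · · · · · · · · · ·
    · · · · · · · · · · · ·
    · · · · · · · · · · · ·
T2:
  2·area = 12  (B↔C swapped to make it positive)
  edge (14, 10)→(16, 13): d=(2,3) right/bottom  bias=-1
  edge (16, 13)→(14, 16): d=(-2,3) right/bottom  bias=-1
  edge (14, 16)→(14, 10): d=(0,-6) top-left  bias=+0
    (7,6)@(15, 13): e=[3,3,6] → █
    (8,6)@(17, 13): e=[-3,-3,18] → ·
    (7,7)@(15, 15): e=[7,-1,6] → ·
  covered (1 px):
    · · · · · · · · · · · ·
    · · · · · · · · · · · ·
    · · · · · · · · · · · ·
    · · · · · · · · · · · ·
    · · · · · · · · · · · ·
    · · · · · · · · · · · ·
    · · · · · · · █ · · · ·
    · · · · · · · · · · · ·
    · · · · · · · · · · · ·
T3:
  2·area = 56  (B↔C swapped to make it positive)
  edge (2, 0)→(6, 16): d=(4,16) right/bottom  bias=-1
  edge (6, 16)→(0, 6): d=(-6,-10) top-left  bias=+0
  edge (0, 6)→(2, 0): d=(2,-6) top-left  bias=+0
    (0,1)@(1, 3): e=[28,28,0] → █  [on edge]
    (1,1)@(3, 3): e=[-4,48,12] → ·
    (0,2)@(1, 5): e=[36,16,4] → █
    (1,2)@(3, 5): e=[4,36,16] → █
    (2,2)@(5, 5): e=[-28,56,28] → ·
    (0,3)@(1, 7): e=[44,4,8] → █
    (2,3)@(5, 7): e=[-20,44,32] → ·
    (0,4)@(1, 9): e=[52,-8,12] → ·
    (1,4)@(3, 9): e=[20,12,24] → █
    (2,4)@(5, 9): e=[-12,32,36] → ·
    (1,5)@(3, 11): e=[28,0,28] → █  [on edge]
    (2,5)@(5, 11): e=[-4,20,40] → ·
  covered (8 px):
    · · · · · · · · · · · ·
    █ · · · · · · · · · · ·
    █ █ · · · · · · · · · ·
    █ █ · · · · · · · · · ·
    · █ · · · · · · · · · ·
    · █ · · · · · · · · · ·
    · · █ · · · · · · · · ·
    · · · · · · · · · · · ·
    · · · · · · · · · · · ·

Final: [[0,1],[0,2],[1,2],[0,3],[1,3],[1,4],[1,5],[2,6]]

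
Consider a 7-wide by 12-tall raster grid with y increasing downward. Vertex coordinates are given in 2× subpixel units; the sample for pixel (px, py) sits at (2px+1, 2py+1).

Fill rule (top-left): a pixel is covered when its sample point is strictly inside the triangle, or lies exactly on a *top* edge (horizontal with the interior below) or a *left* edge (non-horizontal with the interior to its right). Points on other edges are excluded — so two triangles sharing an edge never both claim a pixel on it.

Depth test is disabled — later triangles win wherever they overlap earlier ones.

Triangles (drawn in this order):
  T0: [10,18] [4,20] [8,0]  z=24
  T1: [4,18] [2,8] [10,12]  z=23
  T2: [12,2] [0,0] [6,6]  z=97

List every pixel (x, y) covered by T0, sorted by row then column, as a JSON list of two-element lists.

T0:
  2·area = 112
  edge (10, 18)→(4, 20): d=(-6,2) right/bottom  bias=-1
  edge (4, 20)→(8, 0): d=(4,-20) top-left  bias=+0
  edge (8, 0)→(10, 18): d=(2,18) right/bottom  bias=-1
    (3,2)@(7, 5): e=[84,0,28] → █  [on edge]
    (4,2)@(9, 5): e=[80,40,-8] → ·
    (3,3)@(7, 7): e=[72,8,32] → █
    (4,3)@(9, 7): e=[68,48,-4] → ·
    (3,4)@(7, 9): e=[60,16,36] → █
    (4,4)@(9, 9): e=[56,56,0] → ·  [on edge]
    (3,5)@(7, 11): e=[48,24,40] → █
    (4,5)@(9, 11): e=[44,64,4] → █
    (5,5)@(11, 11): e=[40,104,-32] → ·
    (3,6)@(7, 13): e=[36,32,44] → █
    (5,6)@(11, 13): e=[28,112,-28] → ·
    (2,7)@(5, 15): e=[28,0,84] → █  [on edge]
    (6,8)@(13, 17): e=[0,168,-56] → ·  [on edge]
    (3,9)@(7, 19): e=[0,56,56] → ·  [on edge]
    (0,10)@(1, 21): e=[0,-56,168] → ·  [on edge]
  covered (14 px):
    · · · · · · ·
    · · · · · · ·
    · · · █ · · ·
    · · · █ · · ·
    · · · █ · · ·
    · · · █ █ · ·
    · · · █ █ · ·
    · · █ █ █ · ·
    · · █ █ █ · ·
    · · █ · · · ·
    · · · · · · ·
    · · · · · · ·
T1:
  2·area = 72
  edge (4, 18)→(2, 8): d=(-2,-10) top-left  bias=+0
  edge (2, 8)→(10, 12): d=(8,4) right/bottom  bias=-1
  edge (10, 12)→(4, 18): d=(-6,6) right/bottom  bias=-1
    (0,1)@(1, 3): e=[0,-36,108] → ·  [on edge]
    (1,4)@(3, 9): e=[8,4,60] → █
    (2,4)@(5, 9): e=[28,-4,48] → ·
    (6,4)@(13, 9): e=[108,-36,0] → ·  [on edge]
    (1,5)@(3, 11): e=[4,20,48] → █
    (2,5)@(5, 11): e=[24,12,36] → █
    (3,5)@(7, 11): e=[44,4,24] → █
    (4,5)@(9, 11): e=[64,-4,12] → ·
    (5,5)@(11, 11): e=[84,-12,0] → ·  [on edge]
    (1,6)@(3, 13): e=[0,36,36] → █  [on edge]
    (4,6)@(9, 13): e=[60,12,0] → ·  [on edge]
    (1,7)@(3, 15): e=[-4,52,24] → ·
    (3,7)@(7, 15): e=[36,36,0] → ·  [on edge]
    (2,8)@(5, 17): e=[12,60,0] → ·  [on edge]
    (1,9)@(3, 19): e=[-12,84,0] → ·  [on edge]
    (0,10)@(1, 21): e=[-36,108,0] → ·  [on edge]
    (2,11)@(5, 23): e=[0,108,-36] → ·  [on edge]
  covered (8 px):
    · · · · · · ·
    · · · · · · ·
    · · · · · · ·
    · · · · · · ·
    · █ · · · · ·
    · █ █ █ · · ·
    · █ █ █ · · ·
    · · █ · · · ·
    · · · · · · ·
    · · · · · · ·
    · · · · · · ·
    · · · · · · ·
T2:
  2·area = 60  (B↔C swapped to make it positive)
  edge (12, 2)→(6, 6): d=(-6,4) right/bottom  bias=-1
  edge (6, 6)→(0, 0): d=(-6,-6) top-left  bias=+0
  edge (0, 0)→(12, 2): d=(12,2) right/bottom  bias=-1
    (0,0)@(1, 1): e=[50,0,10] → █  [on edge]
    (1,0)@(3, 1): e=[42,12,6] → █
    (2,0)@(5, 1): e=[34,24,2] → █
    (3,0)@(7, 1): e=[26,36,-2] → ·
    (0,1)@(1, 3): e=[38,-12,34] → ·
    (1,1)@(3, 3): e=[30,0,30] → █  [on edge]
    (3,1)@(7, 3): e=[14,24,22] → █
    (4,1)@(9, 3): e=[6,36,18] → █
    (5,1)@(11, 3): e=[-2,48,14] → ·
    (1,2)@(3, 5): e=[18,-12,54] → ·
    (2,2)@(5, 5): e=[10,0,50] → █  [on edge]
    (4,2)@(9, 5): e=[-6,24,42] → ·
    (3,3)@(7, 7): e=[-10,0,70] → ·  [on edge]
    (4,4)@(9, 9): e=[-30,0,90] → ·  [on edge]
    (5,5)@(11, 11): e=[-50,0,110] → ·  [on edge]
    (6,6)@(13, 13): e=[-70,0,130] → ·  [on edge]
  covered (9 px):
    █ █ █ · · · ·
    · █ █ █ █ · ·
    · · █ █ · · ·
    · · · · · · ·
    · · · · · · ·
    · · · · · · ·
    · · · · · · ·
    · · · · · · ·
    · · · · · · ·
    · · · · · · ·
    · · · · · · ·
    · · · · · · ·

Result: [[3,2],[3,3],[3,4],[3,5],[4,5],[3,6],[4,6],[2,7],[3,7],[4,7],[2,8],[3,8],[4,8],[2,9]]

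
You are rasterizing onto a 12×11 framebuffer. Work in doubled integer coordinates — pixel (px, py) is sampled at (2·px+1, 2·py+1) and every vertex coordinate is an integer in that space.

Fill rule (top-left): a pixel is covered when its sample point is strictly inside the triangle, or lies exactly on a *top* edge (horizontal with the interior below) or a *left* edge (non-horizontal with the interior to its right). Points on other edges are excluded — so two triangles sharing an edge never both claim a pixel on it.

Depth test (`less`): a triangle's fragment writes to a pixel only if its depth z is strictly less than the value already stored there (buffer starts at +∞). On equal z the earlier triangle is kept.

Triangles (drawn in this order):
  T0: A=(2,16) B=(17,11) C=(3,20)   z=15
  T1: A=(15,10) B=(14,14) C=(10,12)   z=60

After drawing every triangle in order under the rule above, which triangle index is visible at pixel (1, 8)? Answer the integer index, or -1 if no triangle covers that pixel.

T0:
  2·area = 65
  edge (2, 16)→(17, 11): d=(15,-5) top-left  bias=+0
  edge (17, 11)→(3, 20): d=(-14,9) right/bottom  bias=-1
  edge (3, 20)→(2, 16): d=(-1,-4) top-left  bias=+0
    (11,4)@(23, 9): e=[0,-26,91] → .  [on edge]
    (8,5)@(17, 11): e=[0,0,65] → .  [on edge]
    (5,6)@(11, 13): e=[0,26,39] → X  [on edge]
    (6,6)@(13, 13): e=[10,8,47] → X
    (7,6)@(15, 13): e=[20,-10,55] → .
    (2,7)@(5, 15): e=[0,52,13] → X  [on edge]
    (3,7)@(7, 15): e=[10,34,21] → X
    (4,7)@(9, 15): e=[20,16,29] → X
    (5,7)@(11, 15): e=[30,-2,37] → .
    (6,7)@(13, 15): e=[40,-20,45] → .
    (1,8)@(3, 17): e=[20,42,3] → X
    (4,8)@(9, 17): e=[50,-12,27] → .
  covered (9 px):
    . . . . . . . . . . . .
    . . . . . . . . . . . .
    . . . . . . . . . . . .
    . . . . . . . . . . . .
    . . . . . . . . . . . .
    . . . . . . . . . . . .
    . . . . . X X . . . . .
    . . X X X . . . . . . .
    . X X X . . . . . . . .
    . X . . . . . . . . . .
    . . . . . . . . . . . .
T1:
  2·area = 18
  edge (15, 10)→(14, 14): d=(-1,4) right/bottom  bias=-1
  edge (14, 14)→(10, 12): d=(-4,-2) top-left  bias=+0
  edge (10, 12)→(15, 10): d=(5,-2) top-left  bias=+0
    (6,5)@(13, 11): e=[7,10,1] → X
    (7,5)@(15, 11): e=[-1,14,5] → .
    (6,6)@(13, 13): e=[5,2,11] → X
    (7,6)@(15, 13): e=[-3,6,15] → .
    (6,7)@(13, 15): e=[3,-6,21] → .
  covered (2 px):
    . . . . . . . . . . . .
    . . . . . . . . . . . .
    . . . . . . . . . . . .
    . . . . . . . . . . . .
    . . . . . . . . . . . .
    . . . . . . X . . . . .
    . . . . . . X . . . . .
    . . . . . . . . . . . .
    . . . . . . . . . . . .
    . . . . . . . . . . . .
    . . . . . . . . . . . .

Z-buffer (winner per pixel, '.' = empty):
  . . . . . . . . . . . .
  . . . . . . . . . . . .
  . . . . . . . . . . . .
  . . . . . . . . . . . .
  . . . . . . . . . . . .
  . . . . . . 1 . . . . .
  . . . . . 0 0 . . . . .
  . . 0 0 0 . . . . . . .
  . 0 0 0 . . . . . . . .
  . 0 . . . . . . . . . .
  . . . . . . . . . . . .

Result: 0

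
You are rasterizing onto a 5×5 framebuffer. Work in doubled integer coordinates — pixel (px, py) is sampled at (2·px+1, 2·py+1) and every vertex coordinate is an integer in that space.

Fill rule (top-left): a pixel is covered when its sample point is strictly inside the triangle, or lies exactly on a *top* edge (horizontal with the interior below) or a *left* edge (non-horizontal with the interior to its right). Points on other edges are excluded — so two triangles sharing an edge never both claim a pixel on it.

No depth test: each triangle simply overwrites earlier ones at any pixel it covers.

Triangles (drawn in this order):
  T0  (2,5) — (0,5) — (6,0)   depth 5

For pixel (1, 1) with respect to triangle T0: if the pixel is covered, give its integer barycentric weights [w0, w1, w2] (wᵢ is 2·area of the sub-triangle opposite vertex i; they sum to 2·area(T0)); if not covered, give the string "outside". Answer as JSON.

T0:
  2·area = 10
  edge (2, 5)→(0, 5): d=(-2,0) right/bottom  bias=-1
  edge (0, 5)→(6, 0): d=(6,-5) top-left  bias=+0
  edge (6, 0)→(2, 5): d=(-4,5) right/bottom  bias=-1
    (2,0)@(5, 1): e=[8,1,1] → █
    (3,0)@(7, 1): e=[8,11,-9] → ·
    (1,1)@(3, 3): e=[4,3,3] → █
    (2,1)@(5, 3): e=[4,13,-7] → ·
    (0,2)@(1, 5): e=[0,5,5] → ·  [on edge]
    (1,2)@(3, 5): e=[0,15,-5] → ·  [on edge]
    (2,2)@(5, 5): e=[0,25,-15] → ·  [on edge]
    (3,2)@(7, 5): e=[0,35,-25] → ·  [on edge]
    (4,2)@(9, 5): e=[0,45,-35] → ·  [on edge]
  covered (2 px):
    · · █ · ·
    · █ · · ·
    · · · · ·
    · · · · ·
    · · · · ·

Result: [3,3,4]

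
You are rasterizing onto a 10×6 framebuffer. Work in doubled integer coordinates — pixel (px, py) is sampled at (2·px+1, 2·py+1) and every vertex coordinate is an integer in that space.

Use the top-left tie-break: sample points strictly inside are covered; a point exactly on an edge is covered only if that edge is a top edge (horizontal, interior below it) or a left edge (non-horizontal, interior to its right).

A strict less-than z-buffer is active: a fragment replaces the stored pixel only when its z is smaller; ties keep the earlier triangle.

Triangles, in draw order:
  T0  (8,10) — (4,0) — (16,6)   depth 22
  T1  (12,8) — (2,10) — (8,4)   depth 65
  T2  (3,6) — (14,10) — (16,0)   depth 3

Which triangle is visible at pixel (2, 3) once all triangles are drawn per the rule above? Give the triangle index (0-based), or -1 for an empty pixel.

T0:
  2·area = 96
  edge (8, 10)→(4, 0): d=(-4,-10) top-left  bias=+0
  edge (4, 0)→(16, 6): d=(12,6) right/bottom  bias=-1
  edge (16, 6)→(8, 10): d=(-8,4) right/bottom  bias=-1
    (2,0)@(5, 1): e=[6,6,84] → X
    (3,0)@(7, 1): e=[26,-6,76] → .
    (2,1)@(5, 3): e=[-2,30,68] → .
    (3,1)@(7, 3): e=[18,18,60] → X
    (4,1)@(9, 3): e=[38,6,52] → X
    (5,1)@(11, 3): e=[58,-6,44] → .
    (3,2)@(7, 5): e=[10,42,44] → X
    (5,2)@(11, 5): e=[50,18,28] → X
    (6,2)@(13, 5): e=[70,6,20] → X
    (7,2)@(15, 5): e=[90,-6,12] → .
    (3,3)@(7, 7): e=[2,66,28] → X
    (7,3)@(15, 7): e=[82,18,-4] → .
  covered (12 px):
    . . X . . . . . . .
    . . . X X . . . . .
    . . . X X X X . . .
    . . . X X X X . . .
    . . . . X . . . . .
    . . . . . . . . . .
T1:
  2·area = 48
  edge (12, 8)→(2, 10): d=(-10,2) right/bottom  bias=-1
  edge (2, 10)→(8, 4): d=(6,-6) top-left  bias=+0
  edge (8, 4)→(12, 8): d=(4,4) right/bottom  bias=-1
    (2,0)@(5, 1): e=[84,-36,0] → .  [on edge]
    (5,0)@(11, 1): e=[72,0,-24] → .  [on edge]
    (3,1)@(7, 3): e=[60,-12,0] → .  [on edge]
    (4,1)@(9, 3): e=[56,0,-8] → .  [on edge]
    (3,2)@(7, 5): e=[40,0,8] → X  [on edge]
    (4,2)@(9, 5): e=[36,12,0] → .  [on edge]
    (2,3)@(5, 7): e=[24,0,24] → X  [on edge]
    (4,3)@(9, 7): e=[16,24,8] → X
    (5,3)@(11, 7): e=[12,36,0] → .  [on edge]
    (8,3)@(17, 7): e=[0,72,-24] → .  [on edge]
    (1,4)@(3, 9): e=[8,0,40] → X  [on edge]
    (3,4)@(7, 9): e=[0,24,24] → .  [on edge]
    (6,4)@(13, 9): e=[-12,60,0] → .  [on edge]
    (0,5)@(1, 11): e=[-8,0,56] → .  [on edge]
    (7,5)@(15, 11): e=[-36,84,0] → .  [on edge]
  covered (6 px):
    . . . . . . . . . .
    . . . . . . . . . .
    . . . X . . . . . .
    . . X X X . . . . .
    . X X . . . . . . .
    . . . . . . . . . .
T2:
  2·area = 118  (B↔C swapped to make it positive)
  edge (3, 6)→(16, 0): d=(13,-6) top-left  bias=+0
  edge (16, 0)→(14, 10): d=(-2,10) right/bottom  bias=-1
  edge (14, 10)→(3, 6): d=(-11,-4) top-left  bias=+0
    (7,0)@(15, 1): e=[7,8,103] → X
    (8,0)@(17, 1): e=[19,-12,111] → .
    (5,1)@(11, 3): e=[9,44,65] → X
    (6,1)@(13, 3): e=[21,24,73] → X
    (8,1)@(17, 3): e=[45,-16,89] → .
    (3,2)@(7, 5): e=[11,80,27] → X
    (4,2)@(9, 5): e=[23,60,35] → X
    (7,2)@(15, 5): e=[59,0,59] → .  [on edge]
    (3,3)@(7, 7): e=[37,76,5] → X
    (7,3)@(15, 7): e=[85,-4,37] → .
    (3,4)@(7, 9): e=[63,72,-17] → .
    (4,4)@(9, 9): e=[75,52,-9] → .
  covered (13 px):
    . . . . . . . X . .
    . . . . . X X X . .
    . . . X X X X . . .
    . . . X X X X . . .
    . . . . . . X . . .
    . . . . . . . . . .

Z-buffer (winner per pixel, '.' = empty):
  . . 0 . . . . 2 . .
  . . . 0 0 2 2 2 . .
  . . . 2 2 2 2 . . .
  . . 1 2 2 2 2 . . .
  . 1 1 . 0 . 2 . . .
  . . . . . . . . . .

Result: 1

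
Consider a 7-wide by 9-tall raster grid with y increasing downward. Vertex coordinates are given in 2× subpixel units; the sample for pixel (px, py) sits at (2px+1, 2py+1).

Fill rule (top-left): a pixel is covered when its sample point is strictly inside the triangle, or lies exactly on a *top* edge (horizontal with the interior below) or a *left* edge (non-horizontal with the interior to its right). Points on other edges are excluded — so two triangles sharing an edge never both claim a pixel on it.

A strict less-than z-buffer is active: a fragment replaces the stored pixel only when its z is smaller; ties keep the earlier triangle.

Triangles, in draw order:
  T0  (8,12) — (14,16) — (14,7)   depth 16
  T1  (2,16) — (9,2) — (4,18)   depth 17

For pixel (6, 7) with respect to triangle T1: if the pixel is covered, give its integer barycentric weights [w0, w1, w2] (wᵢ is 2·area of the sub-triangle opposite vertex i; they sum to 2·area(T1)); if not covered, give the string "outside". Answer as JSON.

T0:
  2·area = 54  (B↔C swapped to make it positive)
  edge (8, 12)→(14, 7): d=(6,-5) top-left  bias=+0
  edge (14, 7)→(14, 16): d=(0,9) right/bottom  bias=-1
  edge (14, 16)→(8, 12): d=(-6,-4) top-left  bias=+0
    (6,4)@(13, 9): e=[7,9,38] → █
    (5,5)@(11, 11): e=[9,27,18] → █
    (5,6)@(11, 13): e=[21,27,6] → █
    (5,7)@(11, 15): e=[33,27,-6] → ·
    (6,7)@(13, 15): e=[43,9,2] → █
    (6,8)@(13, 17): e=[55,9,-10] → ·
  covered (6 px):
    · · · · · · ·
    · · · · · · ·
    · · · · · · ·
    · · · · · · ·
    · · · · · · █
    · · · · · █ █
    · · · · · █ █
    · · · · · · █
    · · · · · · ·
T1:
  2·area = 42
  edge (2, 16)→(9, 2): d=(7,-14) top-left  bias=+0
  edge (9, 2)→(4, 18): d=(-5,16) right/bottom  bias=-1
  edge (4, 18)→(2, 16): d=(-2,-2) top-left  bias=+0
    (3,3)@(7, 7): e=[7,7,28] → █
    (4,3)@(9, 7): e=[35,-25,32] → ·
    (3,4)@(7, 9): e=[21,-3,24] → ·
    (2,5)@(5, 11): e=[7,19,16] → █
    (3,5)@(7, 11): e=[35,-13,20] → ·
    (2,6)@(5, 13): e=[21,9,12] → █
    (3,6)@(7, 13): e=[49,-23,16] → ·
    (0,7)@(1, 15): e=[-21,63,0] → ·  [on edge]
    (1,7)@(3, 15): e=[7,31,4] → █
    (2,7)@(5, 15): e=[35,-1,8] → ·
    (1,8)@(3, 17): e=[21,21,0] → █  [on edge]
    (2,8)@(5, 17): e=[49,-11,4] → ·
  covered (5 px):
    · · · · · · ·
    · · · · · · ·
    · · · · · · ·
    · · · █ · · ·
    · · · · · · ·
    · · █ · · · ·
    · · █ · · · ·
    · █ · · · · ·
    · █ · · · · ·

Result: "outside"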